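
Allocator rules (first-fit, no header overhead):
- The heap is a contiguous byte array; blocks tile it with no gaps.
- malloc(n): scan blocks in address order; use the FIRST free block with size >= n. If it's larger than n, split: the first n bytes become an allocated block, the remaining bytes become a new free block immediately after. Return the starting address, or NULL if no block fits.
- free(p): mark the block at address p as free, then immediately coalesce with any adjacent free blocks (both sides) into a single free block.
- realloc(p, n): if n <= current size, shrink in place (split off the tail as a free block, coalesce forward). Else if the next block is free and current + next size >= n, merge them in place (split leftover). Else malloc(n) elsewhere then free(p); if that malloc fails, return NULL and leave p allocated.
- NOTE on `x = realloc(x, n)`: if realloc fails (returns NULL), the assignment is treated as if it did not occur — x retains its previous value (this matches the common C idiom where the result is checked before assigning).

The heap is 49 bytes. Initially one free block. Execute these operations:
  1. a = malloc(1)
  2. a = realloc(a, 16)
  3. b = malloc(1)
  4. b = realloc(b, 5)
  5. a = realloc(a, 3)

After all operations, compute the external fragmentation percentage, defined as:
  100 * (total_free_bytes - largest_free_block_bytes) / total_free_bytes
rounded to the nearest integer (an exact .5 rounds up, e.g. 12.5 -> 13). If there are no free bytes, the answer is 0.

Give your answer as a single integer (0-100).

Answer: 32

Derivation:
Op 1: a = malloc(1) -> a = 0; heap: [0-0 ALLOC][1-48 FREE]
Op 2: a = realloc(a, 16) -> a = 0; heap: [0-15 ALLOC][16-48 FREE]
Op 3: b = malloc(1) -> b = 16; heap: [0-15 ALLOC][16-16 ALLOC][17-48 FREE]
Op 4: b = realloc(b, 5) -> b = 16; heap: [0-15 ALLOC][16-20 ALLOC][21-48 FREE]
Op 5: a = realloc(a, 3) -> a = 0; heap: [0-2 ALLOC][3-15 FREE][16-20 ALLOC][21-48 FREE]
Free blocks: [13 28] total_free=41 largest=28 -> 100*(41-28)/41 = 1300/41 ≈ 31.707 -> rounds to 32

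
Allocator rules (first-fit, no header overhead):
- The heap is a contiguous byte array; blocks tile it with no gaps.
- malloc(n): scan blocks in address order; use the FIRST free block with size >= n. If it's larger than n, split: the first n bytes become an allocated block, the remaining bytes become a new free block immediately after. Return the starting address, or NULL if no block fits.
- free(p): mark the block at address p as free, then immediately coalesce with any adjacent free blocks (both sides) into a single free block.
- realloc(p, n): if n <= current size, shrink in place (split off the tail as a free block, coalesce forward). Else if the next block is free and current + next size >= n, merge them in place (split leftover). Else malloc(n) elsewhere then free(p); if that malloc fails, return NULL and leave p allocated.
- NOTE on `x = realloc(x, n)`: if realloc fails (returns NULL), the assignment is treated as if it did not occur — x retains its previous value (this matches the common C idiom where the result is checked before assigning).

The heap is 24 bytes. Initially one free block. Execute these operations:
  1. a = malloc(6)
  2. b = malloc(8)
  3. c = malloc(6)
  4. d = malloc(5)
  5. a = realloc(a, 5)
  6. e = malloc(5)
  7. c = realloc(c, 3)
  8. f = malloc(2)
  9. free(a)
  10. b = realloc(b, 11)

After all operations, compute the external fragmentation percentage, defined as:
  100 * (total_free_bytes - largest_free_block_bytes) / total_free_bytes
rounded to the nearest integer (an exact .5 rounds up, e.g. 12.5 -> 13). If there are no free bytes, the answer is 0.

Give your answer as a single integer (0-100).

Answer: 45

Derivation:
Op 1: a = malloc(6) -> a = 0; heap: [0-5 ALLOC][6-23 FREE]
Op 2: b = malloc(8) -> b = 6; heap: [0-5 ALLOC][6-13 ALLOC][14-23 FREE]
Op 3: c = malloc(6) -> c = 14; heap: [0-5 ALLOC][6-13 ALLOC][14-19 ALLOC][20-23 FREE]
Op 4: d = malloc(5) -> d = NULL; heap: [0-5 ALLOC][6-13 ALLOC][14-19 ALLOC][20-23 FREE]
Op 5: a = realloc(a, 5) -> a = 0; heap: [0-4 ALLOC][5-5 FREE][6-13 ALLOC][14-19 ALLOC][20-23 FREE]
Op 6: e = malloc(5) -> e = NULL; heap: [0-4 ALLOC][5-5 FREE][6-13 ALLOC][14-19 ALLOC][20-23 FREE]
Op 7: c = realloc(c, 3) -> c = 14; heap: [0-4 ALLOC][5-5 FREE][6-13 ALLOC][14-16 ALLOC][17-23 FREE]
Op 8: f = malloc(2) -> f = 17; heap: [0-4 ALLOC][5-5 FREE][6-13 ALLOC][14-16 ALLOC][17-18 ALLOC][19-23 FREE]
Op 9: free(a) -> (freed a); heap: [0-5 FREE][6-13 ALLOC][14-16 ALLOC][17-18 ALLOC][19-23 FREE]
Op 10: b = realloc(b, 11) -> NULL (b unchanged); heap: [0-5 FREE][6-13 ALLOC][14-16 ALLOC][17-18 ALLOC][19-23 FREE]
Free blocks: [6 5] total_free=11 largest=6 -> 100*(11-6)/11 = 500/11 ≈ 45.455 -> rounds to 45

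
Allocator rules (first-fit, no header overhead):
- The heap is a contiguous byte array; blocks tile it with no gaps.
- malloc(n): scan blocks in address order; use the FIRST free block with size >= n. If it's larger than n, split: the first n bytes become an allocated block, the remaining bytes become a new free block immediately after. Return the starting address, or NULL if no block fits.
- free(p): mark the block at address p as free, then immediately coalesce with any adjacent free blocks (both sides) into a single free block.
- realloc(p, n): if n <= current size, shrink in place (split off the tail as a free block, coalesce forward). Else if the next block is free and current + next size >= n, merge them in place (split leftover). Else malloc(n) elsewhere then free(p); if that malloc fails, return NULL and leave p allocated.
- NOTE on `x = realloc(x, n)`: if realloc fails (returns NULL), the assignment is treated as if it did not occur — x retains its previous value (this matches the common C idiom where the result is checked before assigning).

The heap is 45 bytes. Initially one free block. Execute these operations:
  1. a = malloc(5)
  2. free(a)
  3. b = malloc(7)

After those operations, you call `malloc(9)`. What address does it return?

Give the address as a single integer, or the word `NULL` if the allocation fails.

Answer: 7

Derivation:
Op 1: a = malloc(5) -> a = 0; heap: [0-4 ALLOC][5-44 FREE]
Op 2: free(a) -> (freed a); heap: [0-44 FREE]
Op 3: b = malloc(7) -> b = 0; heap: [0-6 ALLOC][7-44 FREE]
malloc(9): first-fit scan over [0-6 ALLOC][7-44 FREE] -> 7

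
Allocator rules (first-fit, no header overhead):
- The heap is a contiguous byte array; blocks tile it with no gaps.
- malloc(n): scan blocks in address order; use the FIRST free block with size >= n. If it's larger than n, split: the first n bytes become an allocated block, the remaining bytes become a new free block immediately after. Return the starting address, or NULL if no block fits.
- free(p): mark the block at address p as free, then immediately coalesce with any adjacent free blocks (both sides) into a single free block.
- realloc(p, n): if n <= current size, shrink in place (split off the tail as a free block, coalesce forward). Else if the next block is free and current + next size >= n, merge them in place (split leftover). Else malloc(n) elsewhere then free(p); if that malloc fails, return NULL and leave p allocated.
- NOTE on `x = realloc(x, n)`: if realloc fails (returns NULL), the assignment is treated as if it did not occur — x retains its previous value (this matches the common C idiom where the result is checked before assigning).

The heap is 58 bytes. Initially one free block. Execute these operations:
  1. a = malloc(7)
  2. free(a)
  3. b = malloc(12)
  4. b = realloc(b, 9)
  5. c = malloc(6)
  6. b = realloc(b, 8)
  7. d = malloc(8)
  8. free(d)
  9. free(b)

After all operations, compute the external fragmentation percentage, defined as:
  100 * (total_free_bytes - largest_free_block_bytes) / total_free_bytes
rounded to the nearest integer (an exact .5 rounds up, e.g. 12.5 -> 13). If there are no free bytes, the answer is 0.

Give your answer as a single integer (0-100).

Op 1: a = malloc(7) -> a = 0; heap: [0-6 ALLOC][7-57 FREE]
Op 2: free(a) -> (freed a); heap: [0-57 FREE]
Op 3: b = malloc(12) -> b = 0; heap: [0-11 ALLOC][12-57 FREE]
Op 4: b = realloc(b, 9) -> b = 0; heap: [0-8 ALLOC][9-57 FREE]
Op 5: c = malloc(6) -> c = 9; heap: [0-8 ALLOC][9-14 ALLOC][15-57 FREE]
Op 6: b = realloc(b, 8) -> b = 0; heap: [0-7 ALLOC][8-8 FREE][9-14 ALLOC][15-57 FREE]
Op 7: d = malloc(8) -> d = 15; heap: [0-7 ALLOC][8-8 FREE][9-14 ALLOC][15-22 ALLOC][23-57 FREE]
Op 8: free(d) -> (freed d); heap: [0-7 ALLOC][8-8 FREE][9-14 ALLOC][15-57 FREE]
Op 9: free(b) -> (freed b); heap: [0-8 FREE][9-14 ALLOC][15-57 FREE]
Free blocks: [9 43] total_free=52 largest=43 -> 100*(52-43)/52 = 900/52 ≈ 17.308 -> rounds to 17

Answer: 17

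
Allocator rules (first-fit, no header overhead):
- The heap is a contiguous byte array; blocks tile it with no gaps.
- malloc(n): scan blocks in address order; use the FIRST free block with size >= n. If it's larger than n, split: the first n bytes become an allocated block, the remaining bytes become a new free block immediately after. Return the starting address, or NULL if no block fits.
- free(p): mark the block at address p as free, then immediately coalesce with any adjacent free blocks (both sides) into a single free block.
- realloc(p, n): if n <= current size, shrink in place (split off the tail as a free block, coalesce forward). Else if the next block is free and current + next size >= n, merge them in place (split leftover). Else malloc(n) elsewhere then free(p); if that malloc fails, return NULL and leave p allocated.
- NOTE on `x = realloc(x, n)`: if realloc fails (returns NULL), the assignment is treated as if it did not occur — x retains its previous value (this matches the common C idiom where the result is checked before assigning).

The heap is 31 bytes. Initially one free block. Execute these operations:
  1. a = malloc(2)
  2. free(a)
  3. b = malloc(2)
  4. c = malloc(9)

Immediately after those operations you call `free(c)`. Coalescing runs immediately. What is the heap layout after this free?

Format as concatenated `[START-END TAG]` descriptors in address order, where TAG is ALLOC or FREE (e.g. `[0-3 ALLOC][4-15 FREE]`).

Op 1: a = malloc(2) -> a = 0; heap: [0-1 ALLOC][2-30 FREE]
Op 2: free(a) -> (freed a); heap: [0-30 FREE]
Op 3: b = malloc(2) -> b = 0; heap: [0-1 ALLOC][2-30 FREE]
Op 4: c = malloc(9) -> c = 2; heap: [0-1 ALLOC][2-10 ALLOC][11-30 FREE]
free(c): c = 2 -> block [2-10 ALLOC]; mark free, coalesce with adjacent free neighbors -> [0-1 ALLOC][2-30 FREE]

Answer: [0-1 ALLOC][2-30 FREE]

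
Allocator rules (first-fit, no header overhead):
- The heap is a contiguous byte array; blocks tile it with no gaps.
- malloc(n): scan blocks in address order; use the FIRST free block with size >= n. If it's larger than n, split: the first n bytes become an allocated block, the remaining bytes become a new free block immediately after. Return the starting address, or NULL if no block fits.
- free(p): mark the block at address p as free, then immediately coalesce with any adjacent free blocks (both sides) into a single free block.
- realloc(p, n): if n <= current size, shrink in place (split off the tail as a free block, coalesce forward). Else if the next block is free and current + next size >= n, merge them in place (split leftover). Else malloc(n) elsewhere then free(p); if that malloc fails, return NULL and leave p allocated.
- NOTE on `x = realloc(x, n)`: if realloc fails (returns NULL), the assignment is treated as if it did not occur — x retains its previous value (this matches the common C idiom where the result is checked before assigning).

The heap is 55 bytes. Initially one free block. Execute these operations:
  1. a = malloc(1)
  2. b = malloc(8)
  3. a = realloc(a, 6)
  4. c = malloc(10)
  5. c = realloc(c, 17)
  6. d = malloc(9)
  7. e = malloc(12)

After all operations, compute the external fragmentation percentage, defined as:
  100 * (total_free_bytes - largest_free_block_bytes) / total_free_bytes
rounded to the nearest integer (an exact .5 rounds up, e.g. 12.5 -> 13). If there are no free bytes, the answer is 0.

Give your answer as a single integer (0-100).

Op 1: a = malloc(1) -> a = 0; heap: [0-0 ALLOC][1-54 FREE]
Op 2: b = malloc(8) -> b = 1; heap: [0-0 ALLOC][1-8 ALLOC][9-54 FREE]
Op 3: a = realloc(a, 6) -> a = 9; heap: [0-0 FREE][1-8 ALLOC][9-14 ALLOC][15-54 FREE]
Op 4: c = malloc(10) -> c = 15; heap: [0-0 FREE][1-8 ALLOC][9-14 ALLOC][15-24 ALLOC][25-54 FREE]
Op 5: c = realloc(c, 17) -> c = 15; heap: [0-0 FREE][1-8 ALLOC][9-14 ALLOC][15-31 ALLOC][32-54 FREE]
Op 6: d = malloc(9) -> d = 32; heap: [0-0 FREE][1-8 ALLOC][9-14 ALLOC][15-31 ALLOC][32-40 ALLOC][41-54 FREE]
Op 7: e = malloc(12) -> e = 41; heap: [0-0 FREE][1-8 ALLOC][9-14 ALLOC][15-31 ALLOC][32-40 ALLOC][41-52 ALLOC][53-54 FREE]
Free blocks: [1 2] total_free=3 largest=2 -> 100*(3-2)/3 = 100/3 ≈ 33.333 -> rounds to 33

Answer: 33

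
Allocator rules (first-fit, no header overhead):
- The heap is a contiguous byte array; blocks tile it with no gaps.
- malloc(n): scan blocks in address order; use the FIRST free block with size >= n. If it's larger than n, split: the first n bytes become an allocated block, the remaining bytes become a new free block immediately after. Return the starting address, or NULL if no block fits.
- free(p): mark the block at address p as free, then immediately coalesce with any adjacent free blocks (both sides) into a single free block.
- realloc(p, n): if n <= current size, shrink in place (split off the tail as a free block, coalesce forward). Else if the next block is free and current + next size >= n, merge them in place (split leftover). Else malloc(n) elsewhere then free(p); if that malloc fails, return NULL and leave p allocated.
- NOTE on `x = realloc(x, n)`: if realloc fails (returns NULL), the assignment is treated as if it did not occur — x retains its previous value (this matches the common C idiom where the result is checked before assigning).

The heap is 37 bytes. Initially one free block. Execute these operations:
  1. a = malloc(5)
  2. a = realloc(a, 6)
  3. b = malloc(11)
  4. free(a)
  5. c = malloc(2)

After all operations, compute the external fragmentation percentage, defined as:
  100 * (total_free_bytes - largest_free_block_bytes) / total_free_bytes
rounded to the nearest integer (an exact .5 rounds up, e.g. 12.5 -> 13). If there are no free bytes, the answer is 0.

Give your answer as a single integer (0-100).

Op 1: a = malloc(5) -> a = 0; heap: [0-4 ALLOC][5-36 FREE]
Op 2: a = realloc(a, 6) -> a = 0; heap: [0-5 ALLOC][6-36 FREE]
Op 3: b = malloc(11) -> b = 6; heap: [0-5 ALLOC][6-16 ALLOC][17-36 FREE]
Op 4: free(a) -> (freed a); heap: [0-5 FREE][6-16 ALLOC][17-36 FREE]
Op 5: c = malloc(2) -> c = 0; heap: [0-1 ALLOC][2-5 FREE][6-16 ALLOC][17-36 FREE]
Free blocks: [4 20] total_free=24 largest=20 -> 100*(24-20)/24 = 400/24 ≈ 16.667 -> rounds to 17

Answer: 17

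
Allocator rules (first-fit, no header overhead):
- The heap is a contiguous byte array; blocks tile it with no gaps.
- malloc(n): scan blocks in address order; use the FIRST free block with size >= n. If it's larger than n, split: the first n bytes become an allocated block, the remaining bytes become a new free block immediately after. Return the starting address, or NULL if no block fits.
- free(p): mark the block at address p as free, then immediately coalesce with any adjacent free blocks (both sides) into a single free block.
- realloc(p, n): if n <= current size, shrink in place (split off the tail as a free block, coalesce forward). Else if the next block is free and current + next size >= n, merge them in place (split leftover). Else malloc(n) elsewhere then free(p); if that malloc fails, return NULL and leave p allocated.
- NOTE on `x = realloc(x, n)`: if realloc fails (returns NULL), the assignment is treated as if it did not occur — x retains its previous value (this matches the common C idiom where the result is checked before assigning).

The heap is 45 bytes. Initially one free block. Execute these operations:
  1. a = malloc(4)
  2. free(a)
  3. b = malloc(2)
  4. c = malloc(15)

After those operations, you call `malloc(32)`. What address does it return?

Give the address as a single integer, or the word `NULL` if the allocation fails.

Answer: NULL

Derivation:
Op 1: a = malloc(4) -> a = 0; heap: [0-3 ALLOC][4-44 FREE]
Op 2: free(a) -> (freed a); heap: [0-44 FREE]
Op 3: b = malloc(2) -> b = 0; heap: [0-1 ALLOC][2-44 FREE]
Op 4: c = malloc(15) -> c = 2; heap: [0-1 ALLOC][2-16 ALLOC][17-44 FREE]
malloc(32): first-fit scan over [0-1 ALLOC][2-16 ALLOC][17-44 FREE] -> NULL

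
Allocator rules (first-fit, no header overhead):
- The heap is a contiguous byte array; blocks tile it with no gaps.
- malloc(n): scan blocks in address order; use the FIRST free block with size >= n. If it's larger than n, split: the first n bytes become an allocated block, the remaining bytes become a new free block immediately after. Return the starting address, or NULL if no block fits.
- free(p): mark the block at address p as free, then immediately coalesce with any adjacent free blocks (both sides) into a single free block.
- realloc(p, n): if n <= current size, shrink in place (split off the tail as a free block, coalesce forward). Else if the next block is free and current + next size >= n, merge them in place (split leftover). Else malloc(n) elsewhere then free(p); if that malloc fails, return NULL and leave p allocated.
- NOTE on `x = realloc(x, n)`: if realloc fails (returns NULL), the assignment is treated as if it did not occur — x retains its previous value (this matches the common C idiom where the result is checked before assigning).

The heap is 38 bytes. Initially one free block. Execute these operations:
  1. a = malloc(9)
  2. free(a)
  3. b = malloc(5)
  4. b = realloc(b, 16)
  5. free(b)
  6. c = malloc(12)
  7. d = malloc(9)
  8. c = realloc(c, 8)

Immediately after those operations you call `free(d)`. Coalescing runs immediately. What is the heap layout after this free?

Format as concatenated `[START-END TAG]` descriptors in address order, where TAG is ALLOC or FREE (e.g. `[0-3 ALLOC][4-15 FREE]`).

Op 1: a = malloc(9) -> a = 0; heap: [0-8 ALLOC][9-37 FREE]
Op 2: free(a) -> (freed a); heap: [0-37 FREE]
Op 3: b = malloc(5) -> b = 0; heap: [0-4 ALLOC][5-37 FREE]
Op 4: b = realloc(b, 16) -> b = 0; heap: [0-15 ALLOC][16-37 FREE]
Op 5: free(b) -> (freed b); heap: [0-37 FREE]
Op 6: c = malloc(12) -> c = 0; heap: [0-11 ALLOC][12-37 FREE]
Op 7: d = malloc(9) -> d = 12; heap: [0-11 ALLOC][12-20 ALLOC][21-37 FREE]
Op 8: c = realloc(c, 8) -> c = 0; heap: [0-7 ALLOC][8-11 FREE][12-20 ALLOC][21-37 FREE]
free(d): d = 12 -> block [12-20 ALLOC]; mark free, coalesce with adjacent free neighbors -> [0-7 ALLOC][8-37 FREE]

Answer: [0-7 ALLOC][8-37 FREE]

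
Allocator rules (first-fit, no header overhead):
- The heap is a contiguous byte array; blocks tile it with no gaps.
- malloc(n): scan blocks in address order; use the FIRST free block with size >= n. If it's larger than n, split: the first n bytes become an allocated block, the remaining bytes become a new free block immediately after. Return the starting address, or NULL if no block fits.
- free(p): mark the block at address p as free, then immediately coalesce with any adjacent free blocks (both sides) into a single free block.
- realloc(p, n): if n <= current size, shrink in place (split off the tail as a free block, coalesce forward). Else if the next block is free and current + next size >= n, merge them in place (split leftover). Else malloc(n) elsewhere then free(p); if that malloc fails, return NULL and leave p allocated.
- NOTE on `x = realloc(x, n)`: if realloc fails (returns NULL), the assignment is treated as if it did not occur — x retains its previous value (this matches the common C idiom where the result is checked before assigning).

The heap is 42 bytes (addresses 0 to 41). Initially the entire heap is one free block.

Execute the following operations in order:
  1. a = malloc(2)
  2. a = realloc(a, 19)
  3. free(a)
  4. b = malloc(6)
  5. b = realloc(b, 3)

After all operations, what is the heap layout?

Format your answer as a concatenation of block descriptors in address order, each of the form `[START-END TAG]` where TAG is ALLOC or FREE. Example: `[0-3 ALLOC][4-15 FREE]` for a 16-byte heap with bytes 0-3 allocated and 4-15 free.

Op 1: a = malloc(2) -> a = 0; heap: [0-1 ALLOC][2-41 FREE]
Op 2: a = realloc(a, 19) -> a = 0; heap: [0-18 ALLOC][19-41 FREE]
Op 3: free(a) -> (freed a); heap: [0-41 FREE]
Op 4: b = malloc(6) -> b = 0; heap: [0-5 ALLOC][6-41 FREE]
Op 5: b = realloc(b, 3) -> b = 0; heap: [0-2 ALLOC][3-41 FREE]

Answer: [0-2 ALLOC][3-41 FREE]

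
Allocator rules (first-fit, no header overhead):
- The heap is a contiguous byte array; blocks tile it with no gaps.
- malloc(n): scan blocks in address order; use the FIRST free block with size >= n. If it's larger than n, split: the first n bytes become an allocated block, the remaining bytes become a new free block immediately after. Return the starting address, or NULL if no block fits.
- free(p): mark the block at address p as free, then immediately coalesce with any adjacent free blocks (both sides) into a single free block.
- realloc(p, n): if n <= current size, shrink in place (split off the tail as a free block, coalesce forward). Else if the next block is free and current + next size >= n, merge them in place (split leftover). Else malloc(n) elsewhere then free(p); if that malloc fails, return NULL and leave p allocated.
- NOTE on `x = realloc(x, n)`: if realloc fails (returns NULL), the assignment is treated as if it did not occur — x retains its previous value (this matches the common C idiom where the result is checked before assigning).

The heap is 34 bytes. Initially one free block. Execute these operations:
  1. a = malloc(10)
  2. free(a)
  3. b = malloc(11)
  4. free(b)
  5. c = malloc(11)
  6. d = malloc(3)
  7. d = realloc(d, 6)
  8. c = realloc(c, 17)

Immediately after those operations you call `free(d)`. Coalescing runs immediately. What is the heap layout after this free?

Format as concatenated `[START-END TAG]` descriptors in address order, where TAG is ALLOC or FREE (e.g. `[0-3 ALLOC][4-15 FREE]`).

Answer: [0-16 FREE][17-33 ALLOC]

Derivation:
Op 1: a = malloc(10) -> a = 0; heap: [0-9 ALLOC][10-33 FREE]
Op 2: free(a) -> (freed a); heap: [0-33 FREE]
Op 3: b = malloc(11) -> b = 0; heap: [0-10 ALLOC][11-33 FREE]
Op 4: free(b) -> (freed b); heap: [0-33 FREE]
Op 5: c = malloc(11) -> c = 0; heap: [0-10 ALLOC][11-33 FREE]
Op 6: d = malloc(3) -> d = 11; heap: [0-10 ALLOC][11-13 ALLOC][14-33 FREE]
Op 7: d = realloc(d, 6) -> d = 11; heap: [0-10 ALLOC][11-16 ALLOC][17-33 FREE]
Op 8: c = realloc(c, 17) -> c = 17; heap: [0-10 FREE][11-16 ALLOC][17-33 ALLOC]
free(d): d = 11 -> block [11-16 ALLOC]; mark free, coalesce with adjacent free neighbors -> [0-16 FREE][17-33 ALLOC]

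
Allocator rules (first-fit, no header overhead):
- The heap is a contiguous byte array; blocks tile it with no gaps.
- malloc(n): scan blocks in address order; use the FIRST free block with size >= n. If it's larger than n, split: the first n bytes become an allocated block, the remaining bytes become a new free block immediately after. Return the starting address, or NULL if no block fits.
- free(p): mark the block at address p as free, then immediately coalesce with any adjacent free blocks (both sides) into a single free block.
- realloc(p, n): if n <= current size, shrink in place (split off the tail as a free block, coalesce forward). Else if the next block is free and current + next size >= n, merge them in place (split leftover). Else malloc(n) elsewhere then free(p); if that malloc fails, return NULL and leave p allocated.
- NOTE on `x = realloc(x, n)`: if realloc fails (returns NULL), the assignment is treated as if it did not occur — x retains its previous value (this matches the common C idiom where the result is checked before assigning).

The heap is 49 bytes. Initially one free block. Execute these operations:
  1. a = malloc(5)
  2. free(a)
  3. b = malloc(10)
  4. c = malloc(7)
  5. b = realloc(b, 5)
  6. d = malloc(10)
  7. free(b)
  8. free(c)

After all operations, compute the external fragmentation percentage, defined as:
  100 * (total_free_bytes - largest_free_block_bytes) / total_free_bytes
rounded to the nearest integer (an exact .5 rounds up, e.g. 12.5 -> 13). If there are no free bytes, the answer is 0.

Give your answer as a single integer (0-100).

Op 1: a = malloc(5) -> a = 0; heap: [0-4 ALLOC][5-48 FREE]
Op 2: free(a) -> (freed a); heap: [0-48 FREE]
Op 3: b = malloc(10) -> b = 0; heap: [0-9 ALLOC][10-48 FREE]
Op 4: c = malloc(7) -> c = 10; heap: [0-9 ALLOC][10-16 ALLOC][17-48 FREE]
Op 5: b = realloc(b, 5) -> b = 0; heap: [0-4 ALLOC][5-9 FREE][10-16 ALLOC][17-48 FREE]
Op 6: d = malloc(10) -> d = 17; heap: [0-4 ALLOC][5-9 FREE][10-16 ALLOC][17-26 ALLOC][27-48 FREE]
Op 7: free(b) -> (freed b); heap: [0-9 FREE][10-16 ALLOC][17-26 ALLOC][27-48 FREE]
Op 8: free(c) -> (freed c); heap: [0-16 FREE][17-26 ALLOC][27-48 FREE]
Free blocks: [17 22] total_free=39 largest=22 -> 100*(39-22)/39 = 1700/39 ≈ 43.590 -> rounds to 44

Answer: 44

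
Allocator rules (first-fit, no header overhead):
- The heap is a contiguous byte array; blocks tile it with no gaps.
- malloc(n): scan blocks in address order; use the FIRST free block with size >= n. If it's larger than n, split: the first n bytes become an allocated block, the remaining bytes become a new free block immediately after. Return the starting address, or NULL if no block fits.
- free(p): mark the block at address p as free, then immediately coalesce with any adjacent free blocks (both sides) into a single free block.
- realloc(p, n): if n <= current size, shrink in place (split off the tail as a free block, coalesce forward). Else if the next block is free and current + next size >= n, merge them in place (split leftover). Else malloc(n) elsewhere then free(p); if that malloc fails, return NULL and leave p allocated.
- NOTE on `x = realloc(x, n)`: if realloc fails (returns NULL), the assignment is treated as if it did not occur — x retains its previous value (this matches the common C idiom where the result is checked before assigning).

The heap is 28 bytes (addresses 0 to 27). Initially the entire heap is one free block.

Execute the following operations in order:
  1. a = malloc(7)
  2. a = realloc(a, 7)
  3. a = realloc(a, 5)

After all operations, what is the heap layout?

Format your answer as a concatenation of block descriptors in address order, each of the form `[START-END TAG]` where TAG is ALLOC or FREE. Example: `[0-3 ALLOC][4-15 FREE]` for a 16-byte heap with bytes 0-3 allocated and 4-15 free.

Op 1: a = malloc(7) -> a = 0; heap: [0-6 ALLOC][7-27 FREE]
Op 2: a = realloc(a, 7) -> a = 0; heap: [0-6 ALLOC][7-27 FREE]
Op 3: a = realloc(a, 5) -> a = 0; heap: [0-4 ALLOC][5-27 FREE]

Answer: [0-4 ALLOC][5-27 FREE]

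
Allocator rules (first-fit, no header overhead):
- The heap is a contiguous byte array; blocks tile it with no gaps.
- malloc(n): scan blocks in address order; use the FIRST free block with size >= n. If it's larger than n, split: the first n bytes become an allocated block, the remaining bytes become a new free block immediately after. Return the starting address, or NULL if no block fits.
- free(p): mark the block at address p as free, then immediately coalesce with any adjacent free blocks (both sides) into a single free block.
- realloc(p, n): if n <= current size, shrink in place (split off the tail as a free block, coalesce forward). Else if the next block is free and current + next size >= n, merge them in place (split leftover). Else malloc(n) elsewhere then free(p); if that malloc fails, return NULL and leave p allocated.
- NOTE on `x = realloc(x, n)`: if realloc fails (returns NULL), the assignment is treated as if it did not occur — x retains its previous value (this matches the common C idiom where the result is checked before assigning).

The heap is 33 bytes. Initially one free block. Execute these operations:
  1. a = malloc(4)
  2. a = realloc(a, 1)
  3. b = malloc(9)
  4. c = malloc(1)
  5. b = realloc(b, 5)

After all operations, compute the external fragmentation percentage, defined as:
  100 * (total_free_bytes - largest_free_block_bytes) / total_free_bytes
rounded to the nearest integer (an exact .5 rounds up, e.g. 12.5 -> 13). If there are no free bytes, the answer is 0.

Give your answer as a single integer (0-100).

Op 1: a = malloc(4) -> a = 0; heap: [0-3 ALLOC][4-32 FREE]
Op 2: a = realloc(a, 1) -> a = 0; heap: [0-0 ALLOC][1-32 FREE]
Op 3: b = malloc(9) -> b = 1; heap: [0-0 ALLOC][1-9 ALLOC][10-32 FREE]
Op 4: c = malloc(1) -> c = 10; heap: [0-0 ALLOC][1-9 ALLOC][10-10 ALLOC][11-32 FREE]
Op 5: b = realloc(b, 5) -> b = 1; heap: [0-0 ALLOC][1-5 ALLOC][6-9 FREE][10-10 ALLOC][11-32 FREE]
Free blocks: [4 22] total_free=26 largest=22 -> 100*(26-22)/26 = 400/26 ≈ 15.385 -> rounds to 15

Answer: 15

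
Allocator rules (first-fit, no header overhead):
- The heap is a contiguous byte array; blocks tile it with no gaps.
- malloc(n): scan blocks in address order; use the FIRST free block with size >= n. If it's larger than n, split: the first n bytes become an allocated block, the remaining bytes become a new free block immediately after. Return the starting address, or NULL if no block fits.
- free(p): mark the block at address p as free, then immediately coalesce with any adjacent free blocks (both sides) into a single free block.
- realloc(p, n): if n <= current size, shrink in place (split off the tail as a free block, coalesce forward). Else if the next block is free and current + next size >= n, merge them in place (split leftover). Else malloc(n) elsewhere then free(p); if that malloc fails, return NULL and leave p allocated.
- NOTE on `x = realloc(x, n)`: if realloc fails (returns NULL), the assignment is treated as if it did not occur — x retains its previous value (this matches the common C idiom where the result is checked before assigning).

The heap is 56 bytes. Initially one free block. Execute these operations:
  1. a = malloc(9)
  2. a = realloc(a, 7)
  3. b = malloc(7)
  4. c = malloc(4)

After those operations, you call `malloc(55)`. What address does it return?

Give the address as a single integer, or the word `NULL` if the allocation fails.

Answer: NULL

Derivation:
Op 1: a = malloc(9) -> a = 0; heap: [0-8 ALLOC][9-55 FREE]
Op 2: a = realloc(a, 7) -> a = 0; heap: [0-6 ALLOC][7-55 FREE]
Op 3: b = malloc(7) -> b = 7; heap: [0-6 ALLOC][7-13 ALLOC][14-55 FREE]
Op 4: c = malloc(4) -> c = 14; heap: [0-6 ALLOC][7-13 ALLOC][14-17 ALLOC][18-55 FREE]
malloc(55): first-fit scan over [0-6 ALLOC][7-13 ALLOC][14-17 ALLOC][18-55 FREE] -> NULL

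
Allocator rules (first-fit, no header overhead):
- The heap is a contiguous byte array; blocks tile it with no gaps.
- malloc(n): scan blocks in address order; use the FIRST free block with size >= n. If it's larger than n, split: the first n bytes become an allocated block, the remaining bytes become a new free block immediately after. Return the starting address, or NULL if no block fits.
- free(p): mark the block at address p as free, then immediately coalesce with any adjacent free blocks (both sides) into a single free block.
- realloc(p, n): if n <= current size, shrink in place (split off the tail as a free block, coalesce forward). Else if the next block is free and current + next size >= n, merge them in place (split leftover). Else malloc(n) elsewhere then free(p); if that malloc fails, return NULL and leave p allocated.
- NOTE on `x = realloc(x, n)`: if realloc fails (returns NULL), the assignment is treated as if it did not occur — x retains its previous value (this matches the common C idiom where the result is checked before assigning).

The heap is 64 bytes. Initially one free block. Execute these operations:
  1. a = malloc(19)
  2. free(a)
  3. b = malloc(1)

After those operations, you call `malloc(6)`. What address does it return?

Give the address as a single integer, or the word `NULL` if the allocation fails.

Answer: 1

Derivation:
Op 1: a = malloc(19) -> a = 0; heap: [0-18 ALLOC][19-63 FREE]
Op 2: free(a) -> (freed a); heap: [0-63 FREE]
Op 3: b = malloc(1) -> b = 0; heap: [0-0 ALLOC][1-63 FREE]
malloc(6): first-fit scan over [0-0 ALLOC][1-63 FREE] -> 1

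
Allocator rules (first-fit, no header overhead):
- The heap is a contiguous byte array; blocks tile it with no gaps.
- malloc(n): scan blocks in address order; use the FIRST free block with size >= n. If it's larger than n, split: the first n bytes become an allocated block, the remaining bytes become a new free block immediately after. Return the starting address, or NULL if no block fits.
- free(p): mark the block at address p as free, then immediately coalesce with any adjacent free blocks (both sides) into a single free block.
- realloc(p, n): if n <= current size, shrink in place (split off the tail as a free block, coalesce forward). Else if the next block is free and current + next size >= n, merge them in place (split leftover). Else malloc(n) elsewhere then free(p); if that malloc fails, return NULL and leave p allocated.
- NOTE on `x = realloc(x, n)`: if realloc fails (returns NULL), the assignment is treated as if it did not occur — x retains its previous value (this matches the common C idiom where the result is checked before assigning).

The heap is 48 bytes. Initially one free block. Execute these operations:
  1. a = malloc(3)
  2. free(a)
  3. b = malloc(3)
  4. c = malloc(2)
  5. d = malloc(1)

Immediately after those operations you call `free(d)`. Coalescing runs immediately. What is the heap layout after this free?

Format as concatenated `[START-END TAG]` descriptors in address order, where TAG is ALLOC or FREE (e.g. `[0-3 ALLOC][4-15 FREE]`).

Op 1: a = malloc(3) -> a = 0; heap: [0-2 ALLOC][3-47 FREE]
Op 2: free(a) -> (freed a); heap: [0-47 FREE]
Op 3: b = malloc(3) -> b = 0; heap: [0-2 ALLOC][3-47 FREE]
Op 4: c = malloc(2) -> c = 3; heap: [0-2 ALLOC][3-4 ALLOC][5-47 FREE]
Op 5: d = malloc(1) -> d = 5; heap: [0-2 ALLOC][3-4 ALLOC][5-5 ALLOC][6-47 FREE]
free(d): d = 5 -> block [5-5 ALLOC]; mark free, coalesce with adjacent free neighbors -> [0-2 ALLOC][3-4 ALLOC][5-47 FREE]

Answer: [0-2 ALLOC][3-4 ALLOC][5-47 FREE]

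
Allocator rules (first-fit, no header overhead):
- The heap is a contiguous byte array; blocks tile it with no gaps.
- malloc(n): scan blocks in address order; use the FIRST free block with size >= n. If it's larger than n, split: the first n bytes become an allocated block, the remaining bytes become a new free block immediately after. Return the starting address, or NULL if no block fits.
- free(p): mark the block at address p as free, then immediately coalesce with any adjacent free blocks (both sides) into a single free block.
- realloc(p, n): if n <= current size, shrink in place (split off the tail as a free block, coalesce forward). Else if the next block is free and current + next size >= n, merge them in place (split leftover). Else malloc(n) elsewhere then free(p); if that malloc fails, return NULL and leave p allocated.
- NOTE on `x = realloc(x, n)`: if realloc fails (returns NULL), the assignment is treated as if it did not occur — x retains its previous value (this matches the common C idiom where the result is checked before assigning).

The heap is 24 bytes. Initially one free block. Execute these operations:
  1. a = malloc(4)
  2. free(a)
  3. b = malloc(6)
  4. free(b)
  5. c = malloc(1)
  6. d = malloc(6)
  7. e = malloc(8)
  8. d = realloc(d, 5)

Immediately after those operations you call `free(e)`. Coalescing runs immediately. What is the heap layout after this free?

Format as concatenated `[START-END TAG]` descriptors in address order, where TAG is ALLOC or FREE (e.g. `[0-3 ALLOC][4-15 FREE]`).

Answer: [0-0 ALLOC][1-5 ALLOC][6-23 FREE]

Derivation:
Op 1: a = malloc(4) -> a = 0; heap: [0-3 ALLOC][4-23 FREE]
Op 2: free(a) -> (freed a); heap: [0-23 FREE]
Op 3: b = malloc(6) -> b = 0; heap: [0-5 ALLOC][6-23 FREE]
Op 4: free(b) -> (freed b); heap: [0-23 FREE]
Op 5: c = malloc(1) -> c = 0; heap: [0-0 ALLOC][1-23 FREE]
Op 6: d = malloc(6) -> d = 1; heap: [0-0 ALLOC][1-6 ALLOC][7-23 FREE]
Op 7: e = malloc(8) -> e = 7; heap: [0-0 ALLOC][1-6 ALLOC][7-14 ALLOC][15-23 FREE]
Op 8: d = realloc(d, 5) -> d = 1; heap: [0-0 ALLOC][1-5 ALLOC][6-6 FREE][7-14 ALLOC][15-23 FREE]
free(e): e = 7 -> block [7-14 ALLOC]; mark free, coalesce with adjacent free neighbors -> [0-0 ALLOC][1-5 ALLOC][6-23 FREE]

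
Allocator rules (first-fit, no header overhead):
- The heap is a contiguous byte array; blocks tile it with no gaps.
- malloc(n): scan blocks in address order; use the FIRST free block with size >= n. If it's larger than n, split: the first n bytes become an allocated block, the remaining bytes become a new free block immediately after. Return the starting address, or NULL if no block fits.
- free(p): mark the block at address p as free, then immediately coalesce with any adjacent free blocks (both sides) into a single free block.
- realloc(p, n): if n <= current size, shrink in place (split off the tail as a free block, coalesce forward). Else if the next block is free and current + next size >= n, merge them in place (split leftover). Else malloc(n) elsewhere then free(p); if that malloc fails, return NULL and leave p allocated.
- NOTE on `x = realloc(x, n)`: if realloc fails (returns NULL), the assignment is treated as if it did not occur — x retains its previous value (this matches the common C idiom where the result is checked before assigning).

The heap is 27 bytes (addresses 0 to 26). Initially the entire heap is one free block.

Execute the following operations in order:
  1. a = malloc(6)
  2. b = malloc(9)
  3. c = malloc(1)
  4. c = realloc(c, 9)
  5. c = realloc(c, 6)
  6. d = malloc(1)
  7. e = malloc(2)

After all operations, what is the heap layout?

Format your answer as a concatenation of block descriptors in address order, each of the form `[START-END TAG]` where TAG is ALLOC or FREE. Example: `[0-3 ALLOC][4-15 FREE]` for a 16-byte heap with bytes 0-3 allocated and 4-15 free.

Op 1: a = malloc(6) -> a = 0; heap: [0-5 ALLOC][6-26 FREE]
Op 2: b = malloc(9) -> b = 6; heap: [0-5 ALLOC][6-14 ALLOC][15-26 FREE]
Op 3: c = malloc(1) -> c = 15; heap: [0-5 ALLOC][6-14 ALLOC][15-15 ALLOC][16-26 FREE]
Op 4: c = realloc(c, 9) -> c = 15; heap: [0-5 ALLOC][6-14 ALLOC][15-23 ALLOC][24-26 FREE]
Op 5: c = realloc(c, 6) -> c = 15; heap: [0-5 ALLOC][6-14 ALLOC][15-20 ALLOC][21-26 FREE]
Op 6: d = malloc(1) -> d = 21; heap: [0-5 ALLOC][6-14 ALLOC][15-20 ALLOC][21-21 ALLOC][22-26 FREE]
Op 7: e = malloc(2) -> e = 22; heap: [0-5 ALLOC][6-14 ALLOC][15-20 ALLOC][21-21 ALLOC][22-23 ALLOC][24-26 FREE]

Answer: [0-5 ALLOC][6-14 ALLOC][15-20 ALLOC][21-21 ALLOC][22-23 ALLOC][24-26 FREE]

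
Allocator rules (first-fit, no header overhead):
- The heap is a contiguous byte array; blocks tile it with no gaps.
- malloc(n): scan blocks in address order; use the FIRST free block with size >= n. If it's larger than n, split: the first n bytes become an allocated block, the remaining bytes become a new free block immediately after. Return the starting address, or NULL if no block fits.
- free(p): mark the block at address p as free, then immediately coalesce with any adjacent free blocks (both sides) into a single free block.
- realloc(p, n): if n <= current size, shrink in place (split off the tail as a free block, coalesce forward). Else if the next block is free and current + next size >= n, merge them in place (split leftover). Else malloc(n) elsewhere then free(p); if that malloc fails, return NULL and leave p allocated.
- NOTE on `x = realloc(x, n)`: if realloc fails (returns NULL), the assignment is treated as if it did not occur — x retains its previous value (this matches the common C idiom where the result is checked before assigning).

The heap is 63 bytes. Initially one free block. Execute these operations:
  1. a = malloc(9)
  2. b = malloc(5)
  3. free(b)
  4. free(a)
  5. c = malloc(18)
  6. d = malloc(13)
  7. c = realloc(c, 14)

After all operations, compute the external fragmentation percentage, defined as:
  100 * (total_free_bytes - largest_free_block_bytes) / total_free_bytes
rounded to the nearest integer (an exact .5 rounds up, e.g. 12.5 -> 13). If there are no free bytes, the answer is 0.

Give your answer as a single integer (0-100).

Answer: 11

Derivation:
Op 1: a = malloc(9) -> a = 0; heap: [0-8 ALLOC][9-62 FREE]
Op 2: b = malloc(5) -> b = 9; heap: [0-8 ALLOC][9-13 ALLOC][14-62 FREE]
Op 3: free(b) -> (freed b); heap: [0-8 ALLOC][9-62 FREE]
Op 4: free(a) -> (freed a); heap: [0-62 FREE]
Op 5: c = malloc(18) -> c = 0; heap: [0-17 ALLOC][18-62 FREE]
Op 6: d = malloc(13) -> d = 18; heap: [0-17 ALLOC][18-30 ALLOC][31-62 FREE]
Op 7: c = realloc(c, 14) -> c = 0; heap: [0-13 ALLOC][14-17 FREE][18-30 ALLOC][31-62 FREE]
Free blocks: [4 32] total_free=36 largest=32 -> 100*(36-32)/36 = 400/36 ≈ 11.111 -> rounds to 11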